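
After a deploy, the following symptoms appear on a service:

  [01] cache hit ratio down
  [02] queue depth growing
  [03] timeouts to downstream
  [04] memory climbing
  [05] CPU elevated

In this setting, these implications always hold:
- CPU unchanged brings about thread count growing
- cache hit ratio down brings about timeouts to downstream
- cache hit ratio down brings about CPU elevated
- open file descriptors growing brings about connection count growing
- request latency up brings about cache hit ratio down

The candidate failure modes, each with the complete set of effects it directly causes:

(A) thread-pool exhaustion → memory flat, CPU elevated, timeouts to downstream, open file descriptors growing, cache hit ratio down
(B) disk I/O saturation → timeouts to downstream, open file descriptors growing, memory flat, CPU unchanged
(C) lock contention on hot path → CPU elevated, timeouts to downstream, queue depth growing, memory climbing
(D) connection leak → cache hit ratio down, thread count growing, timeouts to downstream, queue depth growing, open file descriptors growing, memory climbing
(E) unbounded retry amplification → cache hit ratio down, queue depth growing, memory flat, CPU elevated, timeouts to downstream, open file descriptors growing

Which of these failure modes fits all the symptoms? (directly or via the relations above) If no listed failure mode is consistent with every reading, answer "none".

Per-candidate check:
(A) thread-pool exhaustion — fails on queue depth growing, memory climbing (predicts memory flat, not memory climbing)
(B) disk I/O saturation — fails on cache hit ratio down, queue depth growing, memory climbing, CPU elevated (predicts memory flat, not memory climbing; predicts CPU unchanged, not CPU elevated)
(C) lock contention on hot path — does not account for cache hit ratio down
(D) connection leak — accounts for every observation (CPU elevated through cache hit ratio down → CPU elevated)
(E) unbounded retry amplification — fails on memory climbing (predicts memory flat, not memory climbing)
Only (D) is consistent with every observation.

D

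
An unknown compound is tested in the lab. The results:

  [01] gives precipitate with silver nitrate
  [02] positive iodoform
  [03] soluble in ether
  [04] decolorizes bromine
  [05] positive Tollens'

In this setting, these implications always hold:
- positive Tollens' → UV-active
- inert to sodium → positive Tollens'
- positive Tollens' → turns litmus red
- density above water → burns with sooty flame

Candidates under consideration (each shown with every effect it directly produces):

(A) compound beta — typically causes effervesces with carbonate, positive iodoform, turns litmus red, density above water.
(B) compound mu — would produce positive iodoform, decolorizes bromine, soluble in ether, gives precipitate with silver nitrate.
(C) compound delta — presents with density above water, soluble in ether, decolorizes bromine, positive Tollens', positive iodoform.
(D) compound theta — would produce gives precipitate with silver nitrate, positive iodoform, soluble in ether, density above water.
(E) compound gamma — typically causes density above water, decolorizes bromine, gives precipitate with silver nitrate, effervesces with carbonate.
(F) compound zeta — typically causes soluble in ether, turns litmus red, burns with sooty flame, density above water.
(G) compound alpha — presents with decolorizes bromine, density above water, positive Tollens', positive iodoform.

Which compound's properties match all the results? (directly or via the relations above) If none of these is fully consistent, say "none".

For each candidate, compare predicted effects to what was observed:
(A) compound beta — gives precipitate with silver nitrate miss; positive iodoform match; soluble in ether miss; decolorizes bromine miss; positive Tollens' miss
(B) compound mu — does not account for positive Tollens'
(C) compound delta — gives precipitate with silver nitrate miss; positive iodoform match; soluble in ether match; decolorizes bromine match; positive Tollens' match
(D) compound theta — gives precipitate with silver nitrate match; positive iodoform match; soluble in ether match; decolorizes bromine miss; positive Tollens' miss
(E) compound gamma — gives precipitate with silver nitrate match; positive iodoform miss; soluble in ether miss; decolorizes bromine match; positive Tollens' miss
(F) compound zeta — gives precipitate with silver nitrate miss; positive iodoform miss; soluble in ether match; decolorizes bromine miss; positive Tollens' miss
(G) compound alpha — does not account for gives precipitate with silver nitrate, soluble in ether
No candidate is consistent with all observations.

none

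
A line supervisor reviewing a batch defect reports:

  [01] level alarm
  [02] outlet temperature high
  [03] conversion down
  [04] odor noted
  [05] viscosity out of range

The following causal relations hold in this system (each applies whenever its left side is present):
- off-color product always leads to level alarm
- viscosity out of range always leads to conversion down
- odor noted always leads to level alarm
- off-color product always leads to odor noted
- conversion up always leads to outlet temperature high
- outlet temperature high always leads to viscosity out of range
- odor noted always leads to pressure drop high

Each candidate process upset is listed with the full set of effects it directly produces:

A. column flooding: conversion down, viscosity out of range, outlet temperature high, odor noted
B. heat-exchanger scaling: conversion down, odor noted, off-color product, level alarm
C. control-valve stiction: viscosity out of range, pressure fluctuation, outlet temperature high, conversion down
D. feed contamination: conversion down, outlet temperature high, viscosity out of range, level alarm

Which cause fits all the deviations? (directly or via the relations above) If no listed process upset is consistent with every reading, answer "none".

Testing each hypothesis:
(A) column flooding — accounts for every observation (level alarm by odor noted → level alarm)
(B) heat-exchanger scaling — level alarm ✓; outlet temperature high ✗; conversion down ✓; odor noted ✓; viscosity out of range ✗
(C) control-valve stiction — level alarm ✗; outlet temperature high ✓; conversion down ✓; odor noted ✗; viscosity out of range ✓
(D) feed contamination — does not account for odor noted
Only (A) is consistent with every observation.

A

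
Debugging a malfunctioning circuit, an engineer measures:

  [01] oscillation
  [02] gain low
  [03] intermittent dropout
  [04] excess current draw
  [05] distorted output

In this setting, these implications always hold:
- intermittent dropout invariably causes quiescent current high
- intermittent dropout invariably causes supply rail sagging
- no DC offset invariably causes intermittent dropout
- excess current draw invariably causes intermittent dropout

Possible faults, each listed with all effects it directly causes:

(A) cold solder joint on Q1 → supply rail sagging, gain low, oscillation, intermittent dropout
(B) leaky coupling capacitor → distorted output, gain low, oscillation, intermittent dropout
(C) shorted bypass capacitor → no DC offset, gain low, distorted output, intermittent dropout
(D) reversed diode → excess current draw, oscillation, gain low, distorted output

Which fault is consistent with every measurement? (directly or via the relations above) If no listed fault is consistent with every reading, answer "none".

Per-candidate check:
(A) cold solder joint on Q1 — oscillation +; gain low +; intermittent dropout +; excess current draw -; distorted output -
(B) leaky coupling capacitor — does not account for excess current draw
(C) shorted bypass capacitor — does not account for oscillation, excess current draw
(D) reversed diode — accounts for every observation (intermittent dropout by excess current draw → intermittent dropout)
(D) is the only candidate with no mismatches.

D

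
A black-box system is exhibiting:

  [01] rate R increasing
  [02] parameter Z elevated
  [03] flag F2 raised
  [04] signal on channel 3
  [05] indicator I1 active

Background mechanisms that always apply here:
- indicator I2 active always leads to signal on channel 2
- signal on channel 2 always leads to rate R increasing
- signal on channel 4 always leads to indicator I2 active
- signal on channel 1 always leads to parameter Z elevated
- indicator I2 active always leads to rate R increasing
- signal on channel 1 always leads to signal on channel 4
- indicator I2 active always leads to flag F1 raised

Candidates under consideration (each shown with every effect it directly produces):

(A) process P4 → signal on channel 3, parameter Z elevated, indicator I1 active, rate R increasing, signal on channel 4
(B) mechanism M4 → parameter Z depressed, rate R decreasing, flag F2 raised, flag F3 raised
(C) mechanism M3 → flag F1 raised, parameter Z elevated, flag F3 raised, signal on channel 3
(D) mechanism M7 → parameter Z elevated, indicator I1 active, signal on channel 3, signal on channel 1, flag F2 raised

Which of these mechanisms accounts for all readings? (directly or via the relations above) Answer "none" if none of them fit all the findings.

Checking each candidate against the observations:
(A) process P4 — rate R increasing yes; parameter Z elevated yes; flag F2 raised NO; signal on channel 3 yes; indicator I1 active yes
(B) mechanism M4 — rate R increasing NO; parameter Z elevated NO; flag F2 raised yes; signal on channel 3 NO; indicator I1 active NO
(C) mechanism M3 — does not account for rate R increasing, flag F2 raised, indicator I1 active
(D) mechanism M7 — accounts for every observation (rate R increasing through signal on channel 1 → signal on channel 4 → indicator I2 active → rate R increasing)
(D) alone accounts for all the evidence.

D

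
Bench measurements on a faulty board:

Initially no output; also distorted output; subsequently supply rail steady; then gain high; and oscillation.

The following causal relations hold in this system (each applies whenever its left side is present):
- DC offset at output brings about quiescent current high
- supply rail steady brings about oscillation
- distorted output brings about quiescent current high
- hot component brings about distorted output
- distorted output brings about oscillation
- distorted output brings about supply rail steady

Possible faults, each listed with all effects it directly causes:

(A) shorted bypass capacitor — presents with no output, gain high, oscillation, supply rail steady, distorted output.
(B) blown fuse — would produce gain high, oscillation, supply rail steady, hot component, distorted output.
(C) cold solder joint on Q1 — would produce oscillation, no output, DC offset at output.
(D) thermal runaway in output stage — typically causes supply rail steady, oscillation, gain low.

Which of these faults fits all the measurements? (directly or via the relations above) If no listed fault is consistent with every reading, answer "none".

For each candidate, compare predicted effects to what was observed:
(A) shorted bypass capacitor — no output yes; distorted output yes; supply rail steady yes; gain high yes; oscillation yes
(B) blown fuse — does not account for no output
(C) cold solder joint on Q1 — does not account for distorted output, supply rail steady, gain high
(D) thermal runaway in output stage — no output NO; distorted output NO; supply rail steady yes; gain high NO; oscillation yes
(A) alone accounts for all the evidence.

A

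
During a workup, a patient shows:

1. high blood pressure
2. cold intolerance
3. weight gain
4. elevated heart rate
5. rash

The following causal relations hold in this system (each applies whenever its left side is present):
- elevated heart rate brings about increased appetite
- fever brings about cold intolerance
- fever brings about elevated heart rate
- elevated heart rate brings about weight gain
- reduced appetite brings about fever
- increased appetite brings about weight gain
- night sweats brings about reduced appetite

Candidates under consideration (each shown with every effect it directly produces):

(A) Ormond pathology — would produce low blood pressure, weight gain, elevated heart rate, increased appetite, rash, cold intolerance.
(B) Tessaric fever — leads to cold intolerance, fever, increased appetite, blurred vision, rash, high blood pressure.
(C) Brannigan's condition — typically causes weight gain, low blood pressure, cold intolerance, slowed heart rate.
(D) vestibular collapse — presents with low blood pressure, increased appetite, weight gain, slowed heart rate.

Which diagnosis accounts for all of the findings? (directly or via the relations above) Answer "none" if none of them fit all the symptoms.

B

Checking each candidate against the observations:
(A) Ormond pathology — high blood pressure miss; cold intolerance match; weight gain match; elevated heart rate match; rash match
(B) Tessaric fever — high blood pressure match; cold intolerance match; weight gain match (by increased appetite → weight gain); elevated heart rate match (by fever → elevated heart rate); rash match
(C) Brannigan's condition — high blood pressure miss; cold intolerance match; weight gain match; elevated heart rate miss; rash miss
(D) vestibular collapse — high blood pressure miss; cold intolerance miss; weight gain match; elevated heart rate miss; rash miss
(B) is the only candidate with no mismatches.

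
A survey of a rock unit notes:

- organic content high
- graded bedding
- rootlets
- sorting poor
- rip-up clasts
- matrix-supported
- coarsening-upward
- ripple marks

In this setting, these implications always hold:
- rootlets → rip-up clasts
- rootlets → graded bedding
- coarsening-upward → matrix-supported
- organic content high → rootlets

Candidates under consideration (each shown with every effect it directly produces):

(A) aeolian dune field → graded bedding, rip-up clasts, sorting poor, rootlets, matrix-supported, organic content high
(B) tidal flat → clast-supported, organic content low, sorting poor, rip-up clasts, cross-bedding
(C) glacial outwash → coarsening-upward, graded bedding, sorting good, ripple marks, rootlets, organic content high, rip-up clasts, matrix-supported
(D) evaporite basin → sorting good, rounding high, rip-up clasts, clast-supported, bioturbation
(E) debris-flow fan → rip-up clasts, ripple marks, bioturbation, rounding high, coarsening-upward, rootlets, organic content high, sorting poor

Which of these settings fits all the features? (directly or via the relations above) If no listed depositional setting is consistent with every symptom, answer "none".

For each candidate, compare predicted effects to what was observed:
(A) aeolian dune field — does not account for coarsening-upward, ripple marks
(B) tidal flat — organic content high miss; graded bedding miss; rootlets miss; sorting poor match; rip-up clasts match; matrix-supported miss; coarsening-upward miss; ripple marks miss
(C) glacial outwash — fails on sorting poor (predicts sorting good, not sorting poor)
(D) evaporite basin — organic content high miss; graded bedding miss; rootlets miss; sorting poor miss; rip-up clasts match; matrix-supported miss; coarsening-upward miss; ripple marks miss
(E) debris-flow fan — organic content high match; graded bedding match (by rootlets → graded bedding); rootlets match; sorting poor match; rip-up clasts match; matrix-supported match (by coarsening-upward → matrix-supported); coarsening-upward match; ripple marks match
Only (E) is consistent with every observation.

E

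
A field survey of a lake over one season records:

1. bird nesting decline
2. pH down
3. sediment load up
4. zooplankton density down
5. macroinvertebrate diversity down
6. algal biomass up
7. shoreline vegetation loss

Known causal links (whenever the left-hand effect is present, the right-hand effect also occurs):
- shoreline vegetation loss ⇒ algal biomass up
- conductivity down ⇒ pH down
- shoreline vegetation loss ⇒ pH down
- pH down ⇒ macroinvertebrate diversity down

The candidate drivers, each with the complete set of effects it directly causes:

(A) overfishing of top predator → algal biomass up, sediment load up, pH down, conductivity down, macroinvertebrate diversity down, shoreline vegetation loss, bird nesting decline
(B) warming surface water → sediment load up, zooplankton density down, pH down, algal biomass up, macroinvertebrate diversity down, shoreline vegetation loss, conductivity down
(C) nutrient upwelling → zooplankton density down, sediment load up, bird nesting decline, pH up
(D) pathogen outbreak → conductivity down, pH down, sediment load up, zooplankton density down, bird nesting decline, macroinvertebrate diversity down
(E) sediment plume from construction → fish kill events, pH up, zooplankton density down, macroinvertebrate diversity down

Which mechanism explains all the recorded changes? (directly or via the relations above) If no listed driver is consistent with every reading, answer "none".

For each candidate, compare predicted effects to what was observed:
(A) overfishing of top predator — bird nesting decline match; pH down match; sediment load up match; zooplankton density down miss; macroinvertebrate diversity down match; algal biomass up match; shoreline vegetation loss match
(B) warming surface water — bird nesting decline miss; pH down match; sediment load up match; zooplankton density down match; macroinvertebrate diversity down match; algal biomass up match; shoreline vegetation loss match
(C) nutrient upwelling — bird nesting decline match; pH down miss; sediment load up match; zooplankton density down match; macroinvertebrate diversity down miss; algal biomass up miss; shoreline vegetation loss miss
(D) pathogen outbreak — does not account for algal biomass up, shoreline vegetation loss
(E) sediment plume from construction — bird nesting decline miss; pH down miss; sediment load up miss; zooplankton density down match; macroinvertebrate diversity down match; algal biomass up miss; shoreline vegetation loss miss
None of the listed candidates fits everything.

none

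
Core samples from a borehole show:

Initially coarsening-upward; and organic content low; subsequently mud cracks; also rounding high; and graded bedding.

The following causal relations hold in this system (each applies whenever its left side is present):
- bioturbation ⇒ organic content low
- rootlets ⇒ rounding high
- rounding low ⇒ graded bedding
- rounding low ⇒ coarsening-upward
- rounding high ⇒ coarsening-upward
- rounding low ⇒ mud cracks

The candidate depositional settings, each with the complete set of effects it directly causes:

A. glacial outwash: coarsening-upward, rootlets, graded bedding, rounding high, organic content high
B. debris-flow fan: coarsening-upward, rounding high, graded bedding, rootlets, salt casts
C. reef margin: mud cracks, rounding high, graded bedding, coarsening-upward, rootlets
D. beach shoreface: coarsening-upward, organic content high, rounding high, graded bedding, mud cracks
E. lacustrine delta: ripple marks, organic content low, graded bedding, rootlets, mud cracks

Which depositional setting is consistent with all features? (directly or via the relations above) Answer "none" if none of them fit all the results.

For each candidate, compare predicted effects to what was observed:
(A) glacial outwash — coarsening-upward +; organic content low -; mud cracks -; rounding high +; graded bedding +
(B) debris-flow fan — coarsening-upward +; organic content low -; mud cracks -; rounding high +; graded bedding +
(C) reef margin — coarsening-upward +; organic content low -; mud cracks +; rounding high +; graded bedding +
(D) beach shoreface — fails on organic content low (predicts organic content high, not organic content low)
(E) lacustrine delta — accounts for every observation (coarsening-upward via rootlets → rounding high → coarsening-upward)
(E) alone accounts for all the evidence.

E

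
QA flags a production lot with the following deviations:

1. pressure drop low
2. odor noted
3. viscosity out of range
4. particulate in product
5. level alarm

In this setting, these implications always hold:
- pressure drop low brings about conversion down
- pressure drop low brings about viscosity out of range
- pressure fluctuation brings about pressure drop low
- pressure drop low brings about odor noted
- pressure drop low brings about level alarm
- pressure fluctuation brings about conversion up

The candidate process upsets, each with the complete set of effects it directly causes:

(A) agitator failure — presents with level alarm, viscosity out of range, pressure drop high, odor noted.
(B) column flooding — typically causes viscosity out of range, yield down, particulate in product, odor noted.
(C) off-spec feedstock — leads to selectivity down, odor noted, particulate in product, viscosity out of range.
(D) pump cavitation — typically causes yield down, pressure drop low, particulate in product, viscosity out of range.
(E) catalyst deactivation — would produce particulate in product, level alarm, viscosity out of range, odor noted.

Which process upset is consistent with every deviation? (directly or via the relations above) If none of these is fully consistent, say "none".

D

Checking each candidate against the observations:
(A) agitator failure — pressure drop low ✗; odor noted ✓; viscosity out of range ✓; particulate in product ✗; level alarm ✓
(B) column flooding — does not account for pressure drop low, level alarm
(C) off-spec feedstock — does not account for pressure drop low, level alarm
(D) pump cavitation — accounts for every observation (odor noted by pressure drop low → odor noted)
(E) catalyst deactivation — pressure drop low ✗; odor noted ✓; viscosity out of range ✓; particulate in product ✓; level alarm ✓
Only (D) is consistent with every observation.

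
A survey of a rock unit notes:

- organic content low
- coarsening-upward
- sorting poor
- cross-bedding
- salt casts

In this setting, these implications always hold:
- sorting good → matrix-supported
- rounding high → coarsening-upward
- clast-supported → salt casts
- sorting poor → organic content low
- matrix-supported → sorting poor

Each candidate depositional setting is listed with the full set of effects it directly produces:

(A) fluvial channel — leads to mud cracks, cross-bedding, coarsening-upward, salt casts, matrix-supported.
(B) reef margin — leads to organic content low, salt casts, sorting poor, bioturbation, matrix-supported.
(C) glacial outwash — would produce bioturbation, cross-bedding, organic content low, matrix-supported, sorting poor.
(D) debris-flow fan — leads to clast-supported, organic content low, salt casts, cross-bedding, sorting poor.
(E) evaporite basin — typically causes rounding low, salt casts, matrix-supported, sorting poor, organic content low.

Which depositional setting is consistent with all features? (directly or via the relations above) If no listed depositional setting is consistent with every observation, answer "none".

A

Checking each candidate against the observations:
(A) fluvial channel — organic content low match (by matrix-supported → sorting poor → organic content low); coarsening-upward match; sorting poor match (by matrix-supported → sorting poor); cross-bedding match; salt casts match
(B) reef margin — organic content low match; coarsening-upward miss; sorting poor match; cross-bedding miss; salt casts match
(C) glacial outwash — organic content low match; coarsening-upward miss; sorting poor match; cross-bedding match; salt casts miss
(D) debris-flow fan — organic content low match; coarsening-upward miss; sorting poor match; cross-bedding match; salt casts match
(E) evaporite basin — does not account for coarsening-upward, cross-bedding
(A) alone accounts for all the evidence.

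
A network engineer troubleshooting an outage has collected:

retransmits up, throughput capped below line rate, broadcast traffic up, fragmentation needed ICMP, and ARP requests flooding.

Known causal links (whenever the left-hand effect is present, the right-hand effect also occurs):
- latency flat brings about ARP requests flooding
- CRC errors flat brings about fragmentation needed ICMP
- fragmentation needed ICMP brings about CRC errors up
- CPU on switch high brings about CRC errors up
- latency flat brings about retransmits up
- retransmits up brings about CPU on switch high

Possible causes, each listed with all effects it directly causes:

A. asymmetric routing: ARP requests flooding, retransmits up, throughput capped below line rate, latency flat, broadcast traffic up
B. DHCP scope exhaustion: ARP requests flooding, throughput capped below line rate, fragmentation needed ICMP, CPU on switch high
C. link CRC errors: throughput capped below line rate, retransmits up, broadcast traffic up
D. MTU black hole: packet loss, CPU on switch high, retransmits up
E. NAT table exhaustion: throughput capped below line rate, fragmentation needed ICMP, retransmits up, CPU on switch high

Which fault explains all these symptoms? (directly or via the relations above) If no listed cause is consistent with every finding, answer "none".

For each candidate, compare predicted effects to what was observed:
(A) asymmetric routing — retransmits up +; throughput capped below line rate +; broadcast traffic up +; fragmentation needed ICMP -; ARP requests flooding +
(B) DHCP scope exhaustion — does not account for retransmits up, broadcast traffic up
(C) link CRC errors — does not account for fragmentation needed ICMP, ARP requests flooding
(D) MTU black hole — does not account for throughput capped below line rate, broadcast traffic up, fragmentation needed ICMP, ARP requests flooding
(E) NAT table exhaustion — retransmits up +; throughput capped below line rate +; broadcast traffic up -; fragmentation needed ICMP +; ARP requests flooding -
None of the listed candidates fits everything.

none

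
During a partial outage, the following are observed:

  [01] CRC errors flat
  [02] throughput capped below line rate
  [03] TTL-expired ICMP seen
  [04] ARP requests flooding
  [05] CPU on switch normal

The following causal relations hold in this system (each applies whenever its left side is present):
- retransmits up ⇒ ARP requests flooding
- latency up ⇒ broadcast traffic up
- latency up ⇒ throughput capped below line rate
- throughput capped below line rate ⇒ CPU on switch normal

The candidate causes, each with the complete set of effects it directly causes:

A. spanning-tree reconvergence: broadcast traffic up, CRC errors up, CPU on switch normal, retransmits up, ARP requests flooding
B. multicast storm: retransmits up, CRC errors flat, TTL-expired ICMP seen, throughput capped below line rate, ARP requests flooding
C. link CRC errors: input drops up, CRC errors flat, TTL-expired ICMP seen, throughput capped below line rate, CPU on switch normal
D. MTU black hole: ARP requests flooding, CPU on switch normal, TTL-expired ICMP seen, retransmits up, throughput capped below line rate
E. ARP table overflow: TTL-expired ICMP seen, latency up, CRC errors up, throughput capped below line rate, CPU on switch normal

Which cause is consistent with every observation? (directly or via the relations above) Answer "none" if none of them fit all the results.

B

Checking each candidate against the observations:
(A) spanning-tree reconvergence — CRC errors flat -; throughput capped below line rate -; TTL-expired ICMP seen -; ARP requests flooding +; CPU on switch normal +
(B) multicast storm — accounts for every observation (CPU on switch normal through throughput capped below line rate → CPU on switch normal)
(C) link CRC errors — CRC errors flat +; throughput capped below line rate +; TTL-expired ICMP seen +; ARP requests flooding -; CPU on switch normal +
(D) MTU black hole — does not account for CRC errors flat
(E) ARP table overflow — fails on CRC errors flat, ARP requests flooding (predicts CRC errors up, not CRC errors flat)
(B) is the only candidate with no mismatches.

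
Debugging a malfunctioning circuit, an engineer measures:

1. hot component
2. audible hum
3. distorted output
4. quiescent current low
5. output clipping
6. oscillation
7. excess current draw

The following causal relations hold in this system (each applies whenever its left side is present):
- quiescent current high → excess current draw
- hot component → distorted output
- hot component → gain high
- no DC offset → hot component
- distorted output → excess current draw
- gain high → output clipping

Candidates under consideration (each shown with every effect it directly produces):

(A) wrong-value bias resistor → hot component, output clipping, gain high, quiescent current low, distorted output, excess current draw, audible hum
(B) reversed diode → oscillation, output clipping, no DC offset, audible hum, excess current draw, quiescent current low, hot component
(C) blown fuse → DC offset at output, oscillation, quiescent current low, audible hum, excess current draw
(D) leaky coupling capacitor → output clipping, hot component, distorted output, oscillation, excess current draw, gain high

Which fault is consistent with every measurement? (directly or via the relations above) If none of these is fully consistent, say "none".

B

Checking each candidate against the observations:
(A) wrong-value bias resistor — hot component ✓; audible hum ✓; distorted output ✓; quiescent current low ✓; output clipping ✓; oscillation ✗; excess current draw ✓
(B) reversed diode — hot component ✓; audible hum ✓; distorted output ✓ (via hot component → distorted output); quiescent current low ✓; output clipping ✓; oscillation ✓; excess current draw ✓
(C) blown fuse — does not account for hot component, distorted output, output clipping
(D) leaky coupling capacitor — does not account for audible hum, quiescent current low
(B) alone accounts for all the evidence.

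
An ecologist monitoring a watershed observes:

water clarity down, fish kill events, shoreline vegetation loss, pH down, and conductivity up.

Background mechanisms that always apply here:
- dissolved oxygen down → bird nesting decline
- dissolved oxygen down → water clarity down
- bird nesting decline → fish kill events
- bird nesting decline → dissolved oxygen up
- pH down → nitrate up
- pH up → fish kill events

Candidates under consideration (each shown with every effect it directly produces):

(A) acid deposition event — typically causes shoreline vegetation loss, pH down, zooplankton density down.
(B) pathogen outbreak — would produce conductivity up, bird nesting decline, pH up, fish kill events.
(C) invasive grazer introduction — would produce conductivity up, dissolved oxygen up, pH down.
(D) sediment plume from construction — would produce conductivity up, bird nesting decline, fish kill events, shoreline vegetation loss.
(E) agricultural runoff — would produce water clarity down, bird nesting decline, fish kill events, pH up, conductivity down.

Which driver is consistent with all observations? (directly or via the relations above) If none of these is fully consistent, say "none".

none

Per-candidate check:
(A) acid deposition event — does not account for water clarity down, fish kill events, conductivity up
(B) pathogen outbreak — fails on water clarity down, shoreline vegetation loss, pH down (predicts pH up, not pH down)
(C) invasive grazer introduction — water clarity down NO; fish kill events NO; shoreline vegetation loss NO; pH down yes; conductivity up yes
(D) sediment plume from construction — does not account for water clarity down, pH down
(E) agricultural runoff — fails on shoreline vegetation loss, pH down, conductivity up (predicts pH up, not pH down; predicts conductivity down, not conductivity up)
Every candidate fails on at least one observation.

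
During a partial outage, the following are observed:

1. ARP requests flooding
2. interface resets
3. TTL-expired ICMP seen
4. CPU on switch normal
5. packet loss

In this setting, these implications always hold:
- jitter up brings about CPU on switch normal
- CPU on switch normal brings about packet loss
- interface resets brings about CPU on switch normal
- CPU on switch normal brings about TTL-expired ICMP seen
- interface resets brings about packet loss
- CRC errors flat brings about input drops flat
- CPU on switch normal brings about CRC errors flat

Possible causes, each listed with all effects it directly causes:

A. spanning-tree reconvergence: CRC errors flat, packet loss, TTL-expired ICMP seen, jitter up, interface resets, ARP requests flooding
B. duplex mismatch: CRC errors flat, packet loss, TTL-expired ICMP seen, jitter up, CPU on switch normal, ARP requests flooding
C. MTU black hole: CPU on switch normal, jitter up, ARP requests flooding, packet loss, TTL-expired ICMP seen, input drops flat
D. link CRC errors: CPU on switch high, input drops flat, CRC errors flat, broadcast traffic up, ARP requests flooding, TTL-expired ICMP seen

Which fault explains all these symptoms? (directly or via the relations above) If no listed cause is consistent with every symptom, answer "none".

Checking each candidate against the observations:
(A) spanning-tree reconvergence — accounts for every observation (CPU on switch normal through jitter up → CPU on switch normal)
(B) duplex mismatch — does not account for interface resets
(C) MTU black hole — does not account for interface resets
(D) link CRC errors — fails on interface resets, CPU on switch normal, packet loss (predicts CPU on switch high, not CPU on switch normal)
(A) is the only candidate with no mismatches.

A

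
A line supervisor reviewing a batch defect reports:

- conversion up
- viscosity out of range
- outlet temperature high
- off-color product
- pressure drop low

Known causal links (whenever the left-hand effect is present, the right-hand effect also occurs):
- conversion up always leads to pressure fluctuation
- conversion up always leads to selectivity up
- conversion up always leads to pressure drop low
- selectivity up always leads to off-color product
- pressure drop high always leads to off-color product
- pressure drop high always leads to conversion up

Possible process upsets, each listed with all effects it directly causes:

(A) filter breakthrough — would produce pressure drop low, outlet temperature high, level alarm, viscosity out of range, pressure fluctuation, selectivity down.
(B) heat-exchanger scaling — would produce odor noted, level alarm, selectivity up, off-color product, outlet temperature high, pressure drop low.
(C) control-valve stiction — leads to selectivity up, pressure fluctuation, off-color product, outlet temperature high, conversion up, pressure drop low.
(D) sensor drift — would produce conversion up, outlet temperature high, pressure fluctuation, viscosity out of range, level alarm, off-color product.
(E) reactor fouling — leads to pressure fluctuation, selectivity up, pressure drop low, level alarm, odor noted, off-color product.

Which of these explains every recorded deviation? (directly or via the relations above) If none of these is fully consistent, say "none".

D

Per-candidate check:
(A) filter breakthrough — does not account for conversion up, off-color product
(B) heat-exchanger scaling — does not account for conversion up, viscosity out of range
(C) control-valve stiction — conversion up +; viscosity out of range -; outlet temperature high +; off-color product +; pressure drop low +
(D) sensor drift — conversion up +; viscosity out of range +; outlet temperature high +; off-color product +; pressure drop low + (through conversion up → pressure drop low)
(E) reactor fouling — conversion up -; viscosity out of range -; outlet temperature high -; off-color product +; pressure drop low +
Only (D) is consistent with every observation.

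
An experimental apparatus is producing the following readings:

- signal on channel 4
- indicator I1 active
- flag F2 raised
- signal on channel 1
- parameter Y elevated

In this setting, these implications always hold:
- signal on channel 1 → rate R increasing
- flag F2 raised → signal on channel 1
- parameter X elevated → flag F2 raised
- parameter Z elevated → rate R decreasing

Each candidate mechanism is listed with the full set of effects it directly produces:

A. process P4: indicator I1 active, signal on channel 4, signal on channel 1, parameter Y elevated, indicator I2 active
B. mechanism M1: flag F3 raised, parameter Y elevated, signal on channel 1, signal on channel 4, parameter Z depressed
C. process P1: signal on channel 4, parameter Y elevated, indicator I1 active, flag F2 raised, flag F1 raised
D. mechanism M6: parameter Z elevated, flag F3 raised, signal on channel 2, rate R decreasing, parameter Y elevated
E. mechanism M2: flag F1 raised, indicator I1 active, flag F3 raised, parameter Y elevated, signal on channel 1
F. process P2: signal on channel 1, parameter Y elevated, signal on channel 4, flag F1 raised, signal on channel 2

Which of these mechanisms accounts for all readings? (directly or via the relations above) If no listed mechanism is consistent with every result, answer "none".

For each candidate, compare predicted effects to what was observed:
(A) process P4 — does not account for flag F2 raised
(B) mechanism M1 — does not account for indicator I1 active, flag F2 raised
(C) process P1 — signal on channel 4 match; indicator I1 active match; flag F2 raised match; signal on channel 1 match (by flag F2 raised → signal on channel 1); parameter Y elevated match
(D) mechanism M6 — signal on channel 4 miss; indicator I1 active miss; flag F2 raised miss; signal on channel 1 miss; parameter Y elevated match
(E) mechanism M2 — does not account for signal on channel 4, flag F2 raised
(F) process P2 — signal on channel 4 match; indicator I1 active miss; flag F2 raised miss; signal on channel 1 match; parameter Y elevated match
(C) alone accounts for all the evidence.

C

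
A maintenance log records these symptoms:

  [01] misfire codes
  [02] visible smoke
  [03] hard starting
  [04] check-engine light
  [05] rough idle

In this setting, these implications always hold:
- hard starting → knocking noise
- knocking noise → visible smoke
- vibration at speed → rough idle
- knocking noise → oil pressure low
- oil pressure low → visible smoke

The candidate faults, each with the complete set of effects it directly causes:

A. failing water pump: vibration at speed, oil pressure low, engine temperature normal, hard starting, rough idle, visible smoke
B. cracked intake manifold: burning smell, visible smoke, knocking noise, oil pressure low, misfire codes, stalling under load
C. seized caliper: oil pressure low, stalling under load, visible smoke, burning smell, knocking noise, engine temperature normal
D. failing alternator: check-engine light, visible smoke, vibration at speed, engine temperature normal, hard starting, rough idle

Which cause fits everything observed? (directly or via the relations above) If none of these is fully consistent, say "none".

Per-candidate check:
(A) failing water pump — does not account for misfire codes, check-engine light
(B) cracked intake manifold — misfire codes +; visible smoke +; hard starting -; check-engine light -; rough idle -
(C) seized caliper — misfire codes -; visible smoke +; hard starting -; check-engine light -; rough idle -
(D) failing alternator — misfire codes -; visible smoke +; hard starting +; check-engine light +; rough idle +
Every candidate fails on at least one observation.

none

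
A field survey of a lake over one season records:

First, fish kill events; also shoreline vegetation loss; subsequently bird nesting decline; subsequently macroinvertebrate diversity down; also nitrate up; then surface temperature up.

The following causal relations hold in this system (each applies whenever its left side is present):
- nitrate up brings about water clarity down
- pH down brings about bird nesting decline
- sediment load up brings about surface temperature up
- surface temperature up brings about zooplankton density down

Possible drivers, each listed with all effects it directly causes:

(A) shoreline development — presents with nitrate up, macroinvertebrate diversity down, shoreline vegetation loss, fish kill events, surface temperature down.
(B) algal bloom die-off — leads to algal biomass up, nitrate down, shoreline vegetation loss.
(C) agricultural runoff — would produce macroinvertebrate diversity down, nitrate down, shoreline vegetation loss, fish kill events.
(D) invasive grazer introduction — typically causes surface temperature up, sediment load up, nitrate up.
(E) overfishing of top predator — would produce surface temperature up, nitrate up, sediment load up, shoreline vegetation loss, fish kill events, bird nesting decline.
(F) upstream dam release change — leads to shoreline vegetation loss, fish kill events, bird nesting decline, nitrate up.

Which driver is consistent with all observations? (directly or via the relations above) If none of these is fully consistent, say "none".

none

Testing each hypothesis:
(A) shoreline development — fails on bird nesting decline, surface temperature up (predicts surface temperature down, not surface temperature up)
(B) algal bloom die-off — fails on fish kill events, bird nesting decline, macroinvertebrate diversity down, nitrate up, surface temperature up (predicts nitrate down, not nitrate up)
(C) agricultural runoff — fish kill events ✓; shoreline vegetation loss ✓; bird nesting decline ✗; macroinvertebrate diversity down ✓; nitrate up ✗; surface temperature up ✗
(D) invasive grazer introduction — does not account for fish kill events, shoreline vegetation loss, bird nesting decline, macroinvertebrate diversity down
(E) overfishing of top predator — fish kill events ✓; shoreline vegetation loss ✓; bird nesting decline ✓; macroinvertebrate diversity down ✗; nitrate up ✓; surface temperature up ✓
(F) upstream dam release change — does not account for macroinvertebrate diversity down, surface temperature up
None of the listed candidates fits everything.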